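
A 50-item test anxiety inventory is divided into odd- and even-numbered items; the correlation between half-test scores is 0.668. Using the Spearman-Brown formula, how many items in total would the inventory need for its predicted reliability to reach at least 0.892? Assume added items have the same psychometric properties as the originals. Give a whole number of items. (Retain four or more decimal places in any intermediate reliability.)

r_full = 2(0.668)/(1 + 0.668) = 0.8010
n = r_tgt(1 − r_full) / [r_full(1 − r_tgt)] = 0.892 × 0.1990 / (0.8010 × 0.108) ≈ 2.0519
Required items = 2.0519 × 50 = 102.59, so 103 items.

103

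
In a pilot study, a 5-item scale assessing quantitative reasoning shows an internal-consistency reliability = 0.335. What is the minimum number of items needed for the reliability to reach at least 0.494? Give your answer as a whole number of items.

Rearranging the Spearman-Brown formula for n,
n = r_target (1 − r_old) / [ r_old (1 − r_target) ]
n = 0.494 × (1 − 0.335) / [ 0.335 × (1 − 0.494) ]
  = 0.328510 / 0.169510 = 1.9380
So the test needs 1.9380 × 5 ≈ 9.69 items; rounding up, 10.

10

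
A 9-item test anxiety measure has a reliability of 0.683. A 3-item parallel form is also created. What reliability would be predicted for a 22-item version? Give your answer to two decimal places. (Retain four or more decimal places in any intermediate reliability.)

Only the ratio of lengths matters: n = 22/9 = 2.4444
r_{22} = n·r / (1 + (n − 1)·r) = 1.6695 / 1.9865 ≈ 0.8404

0.84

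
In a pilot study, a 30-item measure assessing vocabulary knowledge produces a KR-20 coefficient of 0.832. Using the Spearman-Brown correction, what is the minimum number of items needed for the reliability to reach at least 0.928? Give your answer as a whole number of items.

79

Rearranging the Spearman-Brown formula for n,
n = r_target (1 − r_old) / [ r_old (1 − r_target) ]
n = 0.928 × (1 − 0.832) / [ 0.832 × (1 − 0.928) ]
n = 0.155904 / 0.059904 ≈ 2.6026
So the test needs 2.6026 × 30 ≈ 78.08 items; rounding up, 79.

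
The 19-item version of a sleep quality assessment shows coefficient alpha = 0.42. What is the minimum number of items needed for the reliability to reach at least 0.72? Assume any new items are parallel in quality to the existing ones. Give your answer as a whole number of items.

68

Invert Spearman-Brown to solve for n:
n = r*(1 − r) / [ r (1 − r*) ]
n = 0.72(1 − 0.42) / [0.42(1 − 0.72)]
n = 0.4176 / 0.1176 ≈ 3.5510
3.5510 × 19 = 67.47 → 68 items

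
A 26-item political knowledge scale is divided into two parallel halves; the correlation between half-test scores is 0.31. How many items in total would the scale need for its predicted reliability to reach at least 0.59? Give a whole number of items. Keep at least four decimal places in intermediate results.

Corrected full-test reliability: r_full = 2 × 0.31 / (1 + 0.31) ≈ 0.4733
n = r_tgt(1 − r_full) / [r_full(1 − r_tgt)] = 0.59 × 0.5267 / (0.4733 × 0.41) ≈ 1.6014
Items = 1.6014 × 26 ≈ 41.64 → 42

42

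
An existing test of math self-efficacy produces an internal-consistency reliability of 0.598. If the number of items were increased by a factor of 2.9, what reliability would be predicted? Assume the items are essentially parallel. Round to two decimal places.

r_new = 2.9·0.598 / [1 + (2.9 − 1)·0.598]
r_new = 1.7342 / 2.1362 ≈ 0.8118

0.81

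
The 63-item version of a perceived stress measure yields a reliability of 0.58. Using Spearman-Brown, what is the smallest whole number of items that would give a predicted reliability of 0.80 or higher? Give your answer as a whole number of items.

183

Spearman-Brown solved for the length factor n:
n = r_target (1 − r_old) / [ r_old (1 − r_target) ]
n = 0.80(1 − 0.58) / [0.58(1 − 0.80)]
n = 0.3360 / 0.1160 ≈ 2.8966
2.8966 × 63 = 182.49 → 183 items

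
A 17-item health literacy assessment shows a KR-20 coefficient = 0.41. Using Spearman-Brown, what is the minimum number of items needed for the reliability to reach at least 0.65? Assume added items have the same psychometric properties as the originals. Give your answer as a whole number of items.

n = 0.65(1 − 0.41) / [0.41(1 − 0.65)]
n = 0.3835 / 0.1435 ≈ 2.6725
2.6725 × 17 = 45.43 → 46 items

46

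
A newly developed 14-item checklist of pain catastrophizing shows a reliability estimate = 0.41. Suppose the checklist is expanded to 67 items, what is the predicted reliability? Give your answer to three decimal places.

n = 67/14 = 4.7857
Apply the Spearman-Brown prophecy formula, r' = nr / [1 + (n − 1)r]:
r_new = 4.7857·0.41 / [1 + (4.7857 − 1)·0.41]
     = 1.9621 / 2.5521 = 0.7688

0.769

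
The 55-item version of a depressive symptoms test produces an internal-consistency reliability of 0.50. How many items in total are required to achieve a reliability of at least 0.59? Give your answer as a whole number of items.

80

Spearman-Brown solved for the length factor n:
n = r*(1 − r) / [ r (1 − r*) ]
n = [0.59 × 0.50] / [0.50 × 0.41]
  = 0.2950 / 0.2050 = 1.4390
Items needed = n × 55 = 1.4390 × 55 ≈ 79.15 → round up to 80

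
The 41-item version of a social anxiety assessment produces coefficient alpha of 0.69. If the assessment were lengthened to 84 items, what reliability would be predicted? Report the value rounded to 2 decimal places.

n = 84/41 = 2.0488
Spearman-Brown: r_new = n·r / (1 + (n − 1)·r)
r_new = (2.0488 × 0.69) / (1 + (2.0488 − 1) × 0.69)
r_new = 1.4137 / 1.7237 ≈ 0.8202

0.82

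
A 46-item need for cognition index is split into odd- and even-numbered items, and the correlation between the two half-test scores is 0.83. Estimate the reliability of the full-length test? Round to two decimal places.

0.91

The full test is twice the length of either half (n = 2).
r_full = 2(0.83) / (1 + 0.83)
       = 1.6600 / 1.8300 = 0.9071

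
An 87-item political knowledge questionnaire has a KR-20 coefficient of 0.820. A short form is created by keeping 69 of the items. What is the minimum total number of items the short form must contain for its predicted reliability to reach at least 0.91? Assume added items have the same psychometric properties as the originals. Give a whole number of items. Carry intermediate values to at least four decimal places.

194

First, r for the 69-item form: n = 69/87 = 0.7931, so r_69 = 0.7931·0.820/(1 + (0.7931 − 1)·0.820) = 0.7832
Then solve for n' with r_old = 0.7832, r_target = 0.91: n' = 0.91(1 − 0.7832)/[0.7832(1 − 0.91)] = 2.7989
Total items = 2.7989 × 69 = 193.12, rounded up to 194.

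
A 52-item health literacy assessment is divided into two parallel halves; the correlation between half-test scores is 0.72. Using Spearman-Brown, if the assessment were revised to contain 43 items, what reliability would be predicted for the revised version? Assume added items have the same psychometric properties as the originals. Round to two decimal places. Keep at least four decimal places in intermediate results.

0.81

First correct the split-half correlation to full-test reliability: r_full = 2 × 0.72 / (1 + 0.72) ≈ 0.8372
Then adjust to 43 items: n = 43/52 = 0.8269
r_new = n·r_full / (1 + (n − 1)·r_full) = 0.6923 / 0.8551 ≈ 0.8096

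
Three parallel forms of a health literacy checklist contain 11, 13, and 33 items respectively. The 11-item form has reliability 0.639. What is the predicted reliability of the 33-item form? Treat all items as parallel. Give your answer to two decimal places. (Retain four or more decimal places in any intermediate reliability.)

The 13-item form is not needed; work directly from the 11-item form with n = 33/11 = 3.0000.
r_{33} = n·r / (1 + (n − 1)·r) = 1.9170 / 2.2780 ≈ 0.8415

0.84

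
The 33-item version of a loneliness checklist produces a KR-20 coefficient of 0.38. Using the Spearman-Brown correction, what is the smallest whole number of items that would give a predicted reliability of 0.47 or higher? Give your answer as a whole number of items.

Rearranging the Spearman-Brown formula for n,
n = r*(1 − r) / [ r (1 − r*) ]
n = 0.47 × (1 − 0.38) / [ 0.38 × (1 − 0.47) ]
  = 0.2914 / 0.2014 = 1.4469
Items needed = n × 33 = 1.4469 × 33 ≈ 47.75 → round up to 48

48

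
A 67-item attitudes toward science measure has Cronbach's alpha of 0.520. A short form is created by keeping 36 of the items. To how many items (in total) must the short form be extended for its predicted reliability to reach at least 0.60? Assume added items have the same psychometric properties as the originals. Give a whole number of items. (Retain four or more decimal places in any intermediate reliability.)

First, r for the 36-item form: n = 36/67 = 0.5373, so r_36 = 0.5373·0.520/(1 + (0.5373 − 1)·0.520) = 0.3679
Length factor from the short form to reach 0.60: n' = 0.60(1 − 0.3679) / [0.3679(1 − 0.60)] ≈ 2.5772
Total items = 2.5772 × 36 = 92.78, rounded up to 93.

93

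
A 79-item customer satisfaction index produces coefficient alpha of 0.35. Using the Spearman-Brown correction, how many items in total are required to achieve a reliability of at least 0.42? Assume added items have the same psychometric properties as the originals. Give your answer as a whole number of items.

Spearman-Brown solved for the length factor n:
n = r*(1 − r) / [ r (1 − r*) ]
n = [0.42 × 0.65] / [0.35 × 0.58]
n = 0.2730 / 0.2030 ≈ 1.3448
So the test needs 1.3448 × 79 ≈ 106.24 items; rounding up, 107.

107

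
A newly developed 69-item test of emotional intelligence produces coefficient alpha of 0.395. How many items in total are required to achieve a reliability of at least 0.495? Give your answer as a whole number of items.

Invert Spearman-Brown to solve for n:
n = r*(1 − r) / [ r (1 − r*) ]
n = 0.495 × (1 − 0.395) / [ 0.395 × (1 − 0.495) ]
n = 0.299475 / 0.199475 ≈ 1.5013
Items needed = n × 69 = 1.5013 × 69 ≈ 103.59 → round up to 104

104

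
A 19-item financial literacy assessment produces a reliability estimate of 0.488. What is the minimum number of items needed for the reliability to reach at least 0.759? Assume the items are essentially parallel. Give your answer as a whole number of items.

63

n = 0.759(1 − 0.488) / [0.488(1 − 0.759)]
  = 0.388608 / 0.117608 = 3.3043
So the test needs 3.3043 × 19 ≈ 62.78 items; rounding up, 63.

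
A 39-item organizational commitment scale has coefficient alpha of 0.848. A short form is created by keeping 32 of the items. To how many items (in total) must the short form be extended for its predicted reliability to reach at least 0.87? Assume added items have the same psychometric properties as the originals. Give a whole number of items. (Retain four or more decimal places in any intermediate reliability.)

First, r for the 32-item form: n = 32/39 = 0.8205, so r_32 = 0.8205·0.848/(1 + (0.8205 − 1)·0.848) = 0.8207
Length factor from the short form to reach 0.87: n' = 0.87(1 − 0.8207) / [0.8207(1 − 0.87)] ≈ 1.4621
Items = 1.4621 × 32 ≈ 46.79 → 47

47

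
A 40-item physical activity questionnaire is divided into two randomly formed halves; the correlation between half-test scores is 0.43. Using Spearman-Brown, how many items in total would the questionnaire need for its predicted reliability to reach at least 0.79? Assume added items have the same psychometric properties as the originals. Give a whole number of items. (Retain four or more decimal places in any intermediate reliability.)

Corrected full-test reliability: r_full = 2 × 0.43 / (1 + 0.43) ≈ 0.6014
n = r_tgt(1 − r_full) / [r_full(1 − r_tgt)] = 0.79 × 0.3986 / (0.6014 × 0.21) ≈ 2.4933
Required items = 2.4933 × 40 = 99.73, so 100 items.

100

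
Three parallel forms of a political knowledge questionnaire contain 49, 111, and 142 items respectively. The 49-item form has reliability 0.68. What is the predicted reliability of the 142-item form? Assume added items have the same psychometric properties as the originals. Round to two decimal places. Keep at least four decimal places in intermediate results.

Only the ratio of lengths matters: n = 142/49 = 2.8980
r_{142} = n·r / (1 + (n − 1)·r) = 1.9706 / 2.2906 ≈ 0.8603

0.86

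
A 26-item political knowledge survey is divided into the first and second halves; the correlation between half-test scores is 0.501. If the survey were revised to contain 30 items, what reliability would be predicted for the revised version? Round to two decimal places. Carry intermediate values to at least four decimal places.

0.70

First correct the split-half correlation to full-test reliability: r_full = 2 × 0.501 / (1 + 0.501) ≈ 0.6676
Length factor from 26 to 30 items: n = 30/26 = 1.1538
r_new = n·r_full / (1 + (n − 1)·r_full) = 0.7703 / 1.1027 ≈ 0.6986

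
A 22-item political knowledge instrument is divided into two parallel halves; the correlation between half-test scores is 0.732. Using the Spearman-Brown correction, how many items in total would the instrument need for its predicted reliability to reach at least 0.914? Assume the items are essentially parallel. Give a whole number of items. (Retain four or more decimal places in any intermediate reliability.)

43

Corrected full-test reliability: r_full = 2 × 0.732 / (1 + 0.732) ≈ 0.8453
Solve Spearman-Brown for n: n = 0.914(1 − 0.8453) / [0.8453(1 − 0.914)] = 1.9450
Required items = 1.9450 × 22 = 42.79, so 43 items.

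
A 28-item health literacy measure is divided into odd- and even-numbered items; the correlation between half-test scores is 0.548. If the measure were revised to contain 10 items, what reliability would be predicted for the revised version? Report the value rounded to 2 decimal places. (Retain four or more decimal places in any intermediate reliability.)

0.46

First correct the split-half correlation to full-test reliability: r_full = 2 × 0.548 / (1 + 0.548) ≈ 0.7080
Length factor from 28 to 10 items: n = 10/28 = 0.3571
r_new = n·r_full / (1 + (n − 1)·r_full) = 0.2528 / 0.5448 ≈ 0.4640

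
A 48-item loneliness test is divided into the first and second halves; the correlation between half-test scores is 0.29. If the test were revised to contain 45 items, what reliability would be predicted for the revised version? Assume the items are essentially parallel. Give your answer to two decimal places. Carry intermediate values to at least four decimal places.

0.43

First correct the split-half correlation to full-test reliability: r_full = 2 × 0.29 / (1 + 0.29) ≈ 0.4496
Then adjust to 45 items: n = 45/48 = 0.9375
r_new = n·r_full / (1 + (n − 1)·r_full) = 0.4215 / 0.9719 ≈ 0.4337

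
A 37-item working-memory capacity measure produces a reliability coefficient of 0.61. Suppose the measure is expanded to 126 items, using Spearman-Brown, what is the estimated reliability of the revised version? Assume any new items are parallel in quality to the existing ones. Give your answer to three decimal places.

n = 126/37 = 3.4054
r_new = (3.4054 × 0.61) / (1 + (3.4054 − 1) × 0.61)
     = 2.0773 / 2.4673 = 0.8419

0.842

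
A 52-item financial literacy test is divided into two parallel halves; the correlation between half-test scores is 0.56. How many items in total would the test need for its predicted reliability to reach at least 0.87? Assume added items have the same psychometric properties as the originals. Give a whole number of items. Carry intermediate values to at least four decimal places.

137

r_full = 2(0.56)/(1 + 0.56) = 0.7179
n = r_tgt(1 − r_full) / [r_full(1 − r_tgt)] = 0.87 × 0.2821 / (0.7179 × 0.13) ≈ 2.6298
Items = 2.6298 × 52 ≈ 136.75 → 137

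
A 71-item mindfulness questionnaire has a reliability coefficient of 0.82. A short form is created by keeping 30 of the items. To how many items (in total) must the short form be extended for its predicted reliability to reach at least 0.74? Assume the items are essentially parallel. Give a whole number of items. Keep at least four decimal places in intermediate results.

45

Short-form reliability: n = 30/71 = 0.4225; r_30 = n·r/(1+(n−1)r) ≈ 0.6581
Then solve for n' with r_old = 0.6581, r_target = 0.74: n' = 0.74(1 − 0.6581)/[0.6581(1 − 0.74)] = 1.4787
Items = 1.4787 × 30 ≈ 44.36 → 45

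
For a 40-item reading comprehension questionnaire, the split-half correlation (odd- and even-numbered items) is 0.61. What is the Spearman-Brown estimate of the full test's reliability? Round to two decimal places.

Each half is half the length of the full test, so the full test is n = 2 times a half.
r_full = 2(0.61) / (1 + 0.61)
       = 1.2200 / 1.6100 = 0.7578

0.76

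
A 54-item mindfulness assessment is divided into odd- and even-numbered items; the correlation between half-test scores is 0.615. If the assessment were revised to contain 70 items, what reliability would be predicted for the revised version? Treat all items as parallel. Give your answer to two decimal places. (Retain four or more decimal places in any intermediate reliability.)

Full-test reliability from the split-half r: r_full = 2(0.615)/(1 + 0.615) = 0.7616
Length factor from 54 to 70 items: n = 70/54 = 1.2963
r_new = n·r_full / (1 + (n − 1)·r_full) = 0.9873 / 1.2257 ≈ 0.8055

0.81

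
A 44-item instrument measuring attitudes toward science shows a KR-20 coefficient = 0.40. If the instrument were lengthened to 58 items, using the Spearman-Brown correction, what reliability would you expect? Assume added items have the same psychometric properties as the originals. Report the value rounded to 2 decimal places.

0.47

The new length is 58/44 = 1.3182 times the old.
Apply the Spearman-Brown prophecy formula, r' = nr / [1 + (n − 1)r]:
r_new = 1.3182·0.40 / [1 + (1.3182 − 1)·0.40]
     = 0.5273 / 1.1273 = 0.4678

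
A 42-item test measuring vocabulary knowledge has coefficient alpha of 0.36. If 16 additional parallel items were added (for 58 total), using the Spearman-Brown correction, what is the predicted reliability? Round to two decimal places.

Length ratio n = 58/42 = 1.381
Spearman-Brown: r_new = n·r / (1 + (n − 1)·r)
r_new = (1.381 × 0.36) / (1 + (1.381 − 1) × 0.36)
r_new = 0.4972 / 1.1372 ≈ 0.4372

0.44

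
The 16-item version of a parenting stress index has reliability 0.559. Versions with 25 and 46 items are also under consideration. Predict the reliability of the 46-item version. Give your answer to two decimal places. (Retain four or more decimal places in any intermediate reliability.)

0.78

Only the ratio of lengths matters: n = 46/16 = 2.8750
r_{46} = n·r / (1 + (n − 1)·r) = 1.6071 / 2.0481 ≈ 0.7847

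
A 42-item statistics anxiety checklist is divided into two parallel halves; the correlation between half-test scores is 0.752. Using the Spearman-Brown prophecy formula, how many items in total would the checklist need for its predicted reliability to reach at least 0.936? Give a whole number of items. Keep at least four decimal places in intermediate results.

102

Corrected full-test reliability: r_full = 2 × 0.752 / (1 + 0.752) ≈ 0.8584
Solve Spearman-Brown for n: n = 0.936(1 − 0.8584) / [0.8584(1 − 0.936)] = 2.4125
Items = 2.4125 × 42 ≈ 101.33 → 102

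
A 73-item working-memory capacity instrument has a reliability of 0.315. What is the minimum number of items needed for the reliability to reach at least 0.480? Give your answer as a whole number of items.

n = [0.480 × 0.685] / [0.315 × 0.520]
  = 0.328800 / 0.163800 = 2.0073
So the test needs 2.0073 × 73 ≈ 146.53 items; rounding up, 147.

147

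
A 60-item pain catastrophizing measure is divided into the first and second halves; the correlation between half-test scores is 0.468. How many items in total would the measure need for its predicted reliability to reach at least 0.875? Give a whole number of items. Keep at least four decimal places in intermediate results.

239

Corrected full-test reliability: r_full = 2 × 0.468 / (1 + 0.468) ≈ 0.6376
Solve Spearman-Brown for n: n = 0.875(1 − 0.6376) / [0.6376(1 − 0.875)] = 3.9787
Items = 3.9787 × 60 ≈ 238.72 → 239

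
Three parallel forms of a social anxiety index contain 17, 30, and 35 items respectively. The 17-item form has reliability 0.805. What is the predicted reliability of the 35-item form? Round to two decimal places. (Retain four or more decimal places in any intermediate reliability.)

Only the ratio of lengths matters: n = 35/17 = 2.0588
r_{35} = n·r / (1 + (n − 1)·r) = 1.6573 / 1.8523 ≈ 0.8947

0.89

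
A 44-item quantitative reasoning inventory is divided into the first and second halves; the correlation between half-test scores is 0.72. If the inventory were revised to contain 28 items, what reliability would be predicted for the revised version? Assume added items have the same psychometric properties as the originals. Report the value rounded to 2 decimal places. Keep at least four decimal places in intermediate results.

Spearman-Brown correction (n = 2): r_full = 2·0.72/(1 + 0.72) = 0.8372
Length factor from 44 to 28 items: n = 28/44 = 0.6364
r_new = n·r_full / (1 + (n − 1)·r_full) = 0.5328 / 0.6956 ≈ 0.7660

0.77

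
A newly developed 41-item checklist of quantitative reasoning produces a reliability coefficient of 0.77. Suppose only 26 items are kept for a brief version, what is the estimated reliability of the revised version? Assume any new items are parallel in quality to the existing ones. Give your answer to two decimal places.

0.68

n = 26/41 = 0.6341
r_new = (0.6341 × 0.77) / (1 + (0.6341 − 1) × 0.77)
r_new = 0.4883 / 0.7183 ≈ 0.6798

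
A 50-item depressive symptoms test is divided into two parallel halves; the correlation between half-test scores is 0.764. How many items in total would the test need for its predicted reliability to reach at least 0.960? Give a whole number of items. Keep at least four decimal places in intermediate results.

186

r_full = 2(0.764)/(1 + 0.764) = 0.8662
Solve Spearman-Brown for n: n = 0.960(1 − 0.8662) / [0.8662(1 − 0.960)] = 3.7072
Required items = 3.7072 × 50 = 185.36, so 186 items.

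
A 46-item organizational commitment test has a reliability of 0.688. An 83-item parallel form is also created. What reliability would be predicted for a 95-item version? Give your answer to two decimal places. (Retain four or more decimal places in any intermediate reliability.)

0.82

The 83-item form is not needed; work directly from the 46-item form with n = 95/46 = 2.0652.
r_{95} = n·r / (1 + (n − 1)·r) = 1.4209 / 1.7329 ≈ 0.8200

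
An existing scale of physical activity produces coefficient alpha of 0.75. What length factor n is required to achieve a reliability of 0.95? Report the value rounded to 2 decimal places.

Invert Spearman-Brown to solve for n:
n = r*(1 − r) / [ r (1 − r*) ]
n = 0.95 × (1 − 0.75) / [ 0.75 × (1 − 0.95) ]
n = 0.2375 / 0.0375 ≈ 6.3333

6.33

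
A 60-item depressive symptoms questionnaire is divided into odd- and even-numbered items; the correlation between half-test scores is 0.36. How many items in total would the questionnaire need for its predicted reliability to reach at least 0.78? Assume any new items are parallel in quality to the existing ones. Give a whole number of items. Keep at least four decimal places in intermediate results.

190

Corrected full-test reliability: r_full = 2 × 0.36 / (1 + 0.36) ≈ 0.5294
Solve Spearman-Brown for n: n = 0.78(1 − 0.5294) / [0.5294(1 − 0.78)] = 3.1517
Items = 3.1517 × 60 ≈ 189.10 → 190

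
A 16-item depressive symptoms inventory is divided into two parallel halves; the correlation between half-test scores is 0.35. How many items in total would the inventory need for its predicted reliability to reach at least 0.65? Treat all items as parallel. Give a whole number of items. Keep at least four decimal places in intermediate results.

Corrected full-test reliability: r_full = 2 × 0.35 / (1 + 0.35) ≈ 0.5185
n = r_tgt(1 − r_full) / [r_full(1 − r_tgt)] = 0.65 × 0.4815 / (0.5185 × 0.35) ≈ 1.7246
Required items = 1.7246 × 16 = 27.59, so 28 items.

28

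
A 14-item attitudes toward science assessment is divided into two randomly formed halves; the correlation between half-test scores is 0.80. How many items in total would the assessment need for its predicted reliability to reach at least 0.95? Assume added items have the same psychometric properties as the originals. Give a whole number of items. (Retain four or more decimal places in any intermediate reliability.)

r_full = 2(0.80)/(1 + 0.80) = 0.8889
Solve Spearman-Brown for n: n = 0.95(1 − 0.8889) / [0.8889(1 − 0.95)] = 2.3747
Items = 2.3747 × 14 ≈ 33.25 → 34

34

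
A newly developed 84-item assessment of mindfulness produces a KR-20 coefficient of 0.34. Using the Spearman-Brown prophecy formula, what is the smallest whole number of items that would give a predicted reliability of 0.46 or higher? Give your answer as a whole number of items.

139

n = 0.46 × (1 − 0.34) / [ 0.34 × (1 − 0.46) ]
n = 0.3036 / 0.1836 ≈ 1.6536
1.6536 × 84 = 138.90 → 139 items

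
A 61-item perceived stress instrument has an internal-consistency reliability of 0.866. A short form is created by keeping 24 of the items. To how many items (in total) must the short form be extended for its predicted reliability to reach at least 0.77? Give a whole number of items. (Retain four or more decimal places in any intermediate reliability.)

First, r for the 24-item form: n = 24/61 = 0.3934, so r_24 = 0.3934·0.866/(1 + (0.3934 − 1)·0.866) = 0.7177
Then solve for n' with r_old = 0.7177, r_target = 0.77: n' = 0.77(1 − 0.7177)/[0.7177(1 − 0.77)] = 1.3168
Total items = 1.3168 × 24 = 31.60, rounded up to 32.

32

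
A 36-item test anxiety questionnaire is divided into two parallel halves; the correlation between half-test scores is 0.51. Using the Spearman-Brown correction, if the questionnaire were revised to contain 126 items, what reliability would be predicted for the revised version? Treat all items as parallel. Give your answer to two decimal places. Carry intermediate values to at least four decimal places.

Spearman-Brown correction (n = 2): r_full = 2·0.51/(1 + 0.51) = 0.6755
Then adjust to 126 items: n = 126/36 = 3.5000
r_new = n·r_full / (1 + (n − 1)·r_full) = 2.3643 / 2.6887 ≈ 0.8793

0.88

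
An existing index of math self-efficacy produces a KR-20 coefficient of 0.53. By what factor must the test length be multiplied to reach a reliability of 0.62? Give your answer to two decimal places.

Spearman-Brown solved for the length factor n:
n = r_target (1 − r_old) / [ r_old (1 − r_target) ]
n = 0.62 × (1 − 0.53) / [ 0.53 × (1 − 0.62) ]
n = 0.2914 / 0.2014 ≈ 1.4469

1.45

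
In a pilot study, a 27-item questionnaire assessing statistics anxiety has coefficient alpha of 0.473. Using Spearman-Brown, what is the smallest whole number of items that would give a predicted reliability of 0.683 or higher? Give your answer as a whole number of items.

65

Invert Spearman-Brown to solve for n:
n = r_target (1 − r_old) / [ r_old (1 − r_target) ]
n = 0.683 × (1 − 0.473) / [ 0.473 × (1 − 0.683) ]
  = 0.359941 / 0.149941 = 2.4006
So the test needs 2.4006 × 27 ≈ 64.82 items; rounding up, 65.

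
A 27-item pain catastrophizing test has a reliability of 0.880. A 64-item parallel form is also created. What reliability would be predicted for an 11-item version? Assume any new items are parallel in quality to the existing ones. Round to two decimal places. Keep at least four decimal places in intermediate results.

The 64-item form is not needed; work directly from the 27-item form with n = 11/27 = 0.4074.
r_{11} = n·r / (1 + (n − 1)·r) = 0.3585 / 0.4785 ≈ 0.7492

0.75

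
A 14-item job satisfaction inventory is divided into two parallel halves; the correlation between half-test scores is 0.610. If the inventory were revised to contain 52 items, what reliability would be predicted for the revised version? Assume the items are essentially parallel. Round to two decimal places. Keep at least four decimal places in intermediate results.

0.92

Full-test reliability from the split-half r: r_full = 2(0.610)/(1 + 0.610) = 0.7578
Then adjust to 52 items: n = 52/14 = 3.7143
r_new = n·r_full / (1 + (n − 1)·r_full) = 2.8147 / 3.0569 ≈ 0.9208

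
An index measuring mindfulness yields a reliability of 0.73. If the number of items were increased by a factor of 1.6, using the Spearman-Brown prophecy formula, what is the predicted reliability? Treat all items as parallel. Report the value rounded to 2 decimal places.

0.81

r_new = 1.6·0.73 / [1 + (1.6 − 1)·0.73]
     = 1.1680 / 1.4380 = 0.8122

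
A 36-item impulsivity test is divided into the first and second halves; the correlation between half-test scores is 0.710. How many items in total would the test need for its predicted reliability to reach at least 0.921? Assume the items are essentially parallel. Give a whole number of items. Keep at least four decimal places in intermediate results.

86

r_full = 2(0.710)/(1 + 0.710) = 0.8304
Solve Spearman-Brown for n: n = 0.921(1 − 0.8304) / [0.8304(1 − 0.921)] = 2.3811
Items = 2.3811 × 36 ≈ 85.72 → 86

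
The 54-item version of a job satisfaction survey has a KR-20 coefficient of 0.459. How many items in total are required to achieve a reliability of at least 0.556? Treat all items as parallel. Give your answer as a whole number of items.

n = 0.556 × (1 − 0.459) / [ 0.459 × (1 − 0.556) ]
n = 0.300796 / 0.203796 ≈ 1.4760
1.4760 × 54 = 79.70 → 80 items

80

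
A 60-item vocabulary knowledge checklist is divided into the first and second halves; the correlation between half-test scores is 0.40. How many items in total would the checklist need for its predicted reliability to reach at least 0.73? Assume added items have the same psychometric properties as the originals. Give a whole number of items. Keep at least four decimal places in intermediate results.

122

Corrected full-test reliability: r_full = 2 × 0.40 / (1 + 0.40) ≈ 0.5714
n = r_tgt(1 − r_full) / [r_full(1 − r_tgt)] = 0.73 × 0.4286 / (0.5714 × 0.27) ≈ 2.0280
Items = 2.0280 × 60 ≈ 121.68 → 122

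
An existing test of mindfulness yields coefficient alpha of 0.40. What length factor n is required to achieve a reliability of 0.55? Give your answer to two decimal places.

1.83

Spearman-Brown solved for the length factor n:
n = r_target (1 − r_old) / [ r_old (1 − r_target) ]
n = [0.55 × 0.60] / [0.40 × 0.45]
  = 0.3300 / 0.1800 = 1.8333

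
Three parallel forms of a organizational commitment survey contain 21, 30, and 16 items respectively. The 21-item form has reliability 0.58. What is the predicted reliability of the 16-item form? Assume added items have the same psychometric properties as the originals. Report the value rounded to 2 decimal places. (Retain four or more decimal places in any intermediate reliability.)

The 30-item form is not needed; work directly from the 21-item form with n = 16/21 = 0.7619.
r_{16} = n·r / (1 + (n − 1)·r) = 0.4419 / 0.8619 ≈ 0.5127

0.51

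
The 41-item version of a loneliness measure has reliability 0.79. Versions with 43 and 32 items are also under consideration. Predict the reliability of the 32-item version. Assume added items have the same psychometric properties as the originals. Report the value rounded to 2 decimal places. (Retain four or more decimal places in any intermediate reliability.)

The 43-item form is not needed; work directly from the 41-item form with n = 32/41 = 0.7805.
r_{32} = n·r / (1 + (n − 1)·r) = 0.6166 / 0.8266 ≈ 0.7459

0.75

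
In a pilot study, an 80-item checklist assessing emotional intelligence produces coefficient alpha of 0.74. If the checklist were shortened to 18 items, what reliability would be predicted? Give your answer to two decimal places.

Length ratio n = 18/80 = 0.225
Apply the Spearman-Brown prophecy formula, r' = nr / [1 + (n − 1)r]:
r_new = 0.225·0.74 / [1 + (0.225 − 1)·0.74]
r_new = 0.1665 / 0.4265 ≈ 0.3904

0.39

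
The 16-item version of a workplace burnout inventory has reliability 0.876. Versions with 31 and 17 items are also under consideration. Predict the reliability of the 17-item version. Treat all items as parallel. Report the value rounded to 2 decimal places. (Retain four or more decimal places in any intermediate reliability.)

Only the ratio of lengths matters: n = 17/16 = 1.0625
r_{17} = n·r / (1 + (n − 1)·r) = 0.9307 / 1.0548 ≈ 0.8823

0.88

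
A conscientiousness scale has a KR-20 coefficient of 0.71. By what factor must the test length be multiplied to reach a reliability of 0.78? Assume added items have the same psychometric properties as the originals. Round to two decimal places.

n = 0.78 × (1 − 0.71) / [ 0.71 × (1 − 0.78) ]
  = 0.2262 / 0.1562 = 1.4481

1.45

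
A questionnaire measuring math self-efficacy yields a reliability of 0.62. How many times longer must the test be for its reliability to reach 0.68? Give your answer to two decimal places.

1.30

n = [0.68 × 0.38] / [0.62 × 0.32]
n = 0.2584 / 0.1984 ≈ 1.3024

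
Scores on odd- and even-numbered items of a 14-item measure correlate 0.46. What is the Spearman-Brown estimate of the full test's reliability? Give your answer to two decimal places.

0.63

Apply the Spearman-Brown correction with n = 2:
r_full = 2r_hh / (1 + r_hh) = 2 × 0.46 / (1 + 0.46)
       = 0.9200 / 1.4600 = 0.6301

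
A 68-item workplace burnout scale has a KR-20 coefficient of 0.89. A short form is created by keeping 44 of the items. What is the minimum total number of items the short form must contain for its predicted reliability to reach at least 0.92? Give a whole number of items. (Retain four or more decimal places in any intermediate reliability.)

First, r for the 44-item form: n = 44/68 = 0.6471, so r_44 = 0.6471·0.89/(1 + (0.6471 − 1)·0.89) = 0.8396
Length factor from the short form to reach 0.92: n' = 0.92(1 − 0.8396) / [0.8396(1 − 0.92)] ≈ 2.1970
Items = 2.1970 × 44 ≈ 96.67 → 97

97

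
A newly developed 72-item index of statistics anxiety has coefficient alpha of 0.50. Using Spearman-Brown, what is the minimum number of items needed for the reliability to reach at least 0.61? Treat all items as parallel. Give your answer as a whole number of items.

Invert Spearman-Brown to solve for n:
n = r_target (1 − r_old) / [ r_old (1 − r_target) ]
n = 0.61(1 − 0.50) / [0.50(1 − 0.61)]
n = 0.3050 / 0.1950 ≈ 1.5641
Items needed = n × 72 = 1.5641 × 72 ≈ 112.62 → round up to 113

113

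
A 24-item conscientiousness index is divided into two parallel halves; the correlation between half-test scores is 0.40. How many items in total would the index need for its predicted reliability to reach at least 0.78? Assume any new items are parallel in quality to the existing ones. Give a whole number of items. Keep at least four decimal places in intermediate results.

Corrected full-test reliability: r_full = 2 × 0.40 / (1 + 0.40) ≈ 0.5714
n = r_tgt(1 − r_full) / [r_full(1 − r_tgt)] = 0.78 × 0.4286 / (0.5714 × 0.22) ≈ 2.6594
Required items = 2.6594 × 24 = 63.83, so 64 items.

64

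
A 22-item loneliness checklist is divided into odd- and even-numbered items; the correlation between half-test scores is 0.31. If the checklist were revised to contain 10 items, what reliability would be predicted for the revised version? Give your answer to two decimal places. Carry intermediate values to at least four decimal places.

0.29

Spearman-Brown correction (n = 2): r_full = 2·0.31/(1 + 0.31) = 0.4733
Length factor from 22 to 10 items: n = 10/22 = 0.4545
r_new = n·r_full / (1 + (n − 1)·r_full) = 0.2151 / 0.7418 ≈ 0.2900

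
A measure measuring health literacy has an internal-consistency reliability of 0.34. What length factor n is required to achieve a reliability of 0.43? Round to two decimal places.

n = 0.43 × (1 − 0.34) / [ 0.34 × (1 − 0.43) ]
  = 0.2838 / 0.1938 = 1.4644

1.46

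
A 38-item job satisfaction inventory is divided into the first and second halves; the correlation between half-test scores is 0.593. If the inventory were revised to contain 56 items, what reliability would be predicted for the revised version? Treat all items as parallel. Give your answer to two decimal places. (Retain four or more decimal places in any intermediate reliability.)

Spearman-Brown correction (n = 2): r_full = 2·0.593/(1 + 0.593) = 0.7445
Then adjust to 56 items: n = 56/38 = 1.4737
r_new = n·r_full / (1 + (n − 1)·r_full) = 1.0972 / 1.3527 ≈ 0.8111

0.81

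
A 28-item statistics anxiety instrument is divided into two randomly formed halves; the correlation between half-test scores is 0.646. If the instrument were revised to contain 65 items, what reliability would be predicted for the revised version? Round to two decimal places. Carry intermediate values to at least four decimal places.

Spearman-Brown correction (n = 2): r_full = 2·0.646/(1 + 0.646) = 0.7849
Then adjust to 65 items: n = 65/28 = 2.3214
r_new = n·r_full / (1 + (n − 1)·r_full) = 1.8221 / 2.0372 ≈ 0.8944

0.89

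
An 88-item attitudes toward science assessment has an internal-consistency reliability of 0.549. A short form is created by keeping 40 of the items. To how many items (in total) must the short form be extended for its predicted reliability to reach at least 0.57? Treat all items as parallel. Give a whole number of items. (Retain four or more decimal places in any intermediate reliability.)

Short-form reliability: n = 40/88 = 0.4545; r_40 = n·r/(1+(n−1)r) ≈ 0.3562
Then solve for n' with r_old = 0.3562, r_target = 0.57: n' = 0.57(1 − 0.3562)/[0.3562(1 − 0.57)] = 2.3959
Items = 2.3959 × 40 ≈ 95.84 → 96

96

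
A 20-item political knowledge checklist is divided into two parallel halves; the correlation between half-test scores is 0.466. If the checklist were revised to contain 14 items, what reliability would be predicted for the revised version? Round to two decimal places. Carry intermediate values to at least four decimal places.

0.55

Full-test reliability from the split-half r: r_full = 2(0.466)/(1 + 0.466) = 0.6357
Then adjust to 14 items: n = 14/20 = 0.7000
r_new = n·r_full / (1 + (n − 1)·r_full) = 0.4450 / 0.8093 ≈ 0.5499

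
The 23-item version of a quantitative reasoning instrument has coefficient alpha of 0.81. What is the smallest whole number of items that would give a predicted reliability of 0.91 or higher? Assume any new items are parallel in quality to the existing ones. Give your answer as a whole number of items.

n = 0.91 × (1 − 0.81) / [ 0.81 × (1 − 0.91) ]
n = 0.1729 / 0.0729 ≈ 2.3717
2.3717 × 23 = 54.55 → 55 items

55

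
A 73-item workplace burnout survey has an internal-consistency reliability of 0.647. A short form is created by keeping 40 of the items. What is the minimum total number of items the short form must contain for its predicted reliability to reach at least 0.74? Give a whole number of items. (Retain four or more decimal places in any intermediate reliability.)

114

First, r for the 40-item form: n = 40/73 = 0.5479, so r_40 = 0.5479·0.647/(1 + (0.5479 − 1)·0.647) = 0.5011
Then solve for n' with r_old = 0.5011, r_target = 0.74: n' = 0.74(1 − 0.5011)/[0.5011(1 − 0.74)] = 2.8337
Total items = 2.8337 × 40 = 113.35, rounded up to 114.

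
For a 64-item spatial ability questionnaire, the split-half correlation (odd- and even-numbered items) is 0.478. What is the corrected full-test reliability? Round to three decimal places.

0.647

r_full = 2r_hh / (1 + r_hh) = 2 × 0.478 / (1 + 0.478)
       = 0.9560 / 1.4780 = 0.6468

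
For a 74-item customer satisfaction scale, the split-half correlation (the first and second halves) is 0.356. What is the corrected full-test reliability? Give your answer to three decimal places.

r_full = 2(0.356) / (1 + 0.356)
r_full = 0.7120 / 1.3560 ≈ 0.5251

0.525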